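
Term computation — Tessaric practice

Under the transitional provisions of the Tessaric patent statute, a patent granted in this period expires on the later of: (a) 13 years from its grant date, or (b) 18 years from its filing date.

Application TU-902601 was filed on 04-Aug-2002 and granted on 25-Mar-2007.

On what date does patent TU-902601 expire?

August 4, 2020

(a) grant + 13 years → 25 March 2020.
(b) filing + 18 years → 4 August 2020.
Later of the two: 4 August 2020.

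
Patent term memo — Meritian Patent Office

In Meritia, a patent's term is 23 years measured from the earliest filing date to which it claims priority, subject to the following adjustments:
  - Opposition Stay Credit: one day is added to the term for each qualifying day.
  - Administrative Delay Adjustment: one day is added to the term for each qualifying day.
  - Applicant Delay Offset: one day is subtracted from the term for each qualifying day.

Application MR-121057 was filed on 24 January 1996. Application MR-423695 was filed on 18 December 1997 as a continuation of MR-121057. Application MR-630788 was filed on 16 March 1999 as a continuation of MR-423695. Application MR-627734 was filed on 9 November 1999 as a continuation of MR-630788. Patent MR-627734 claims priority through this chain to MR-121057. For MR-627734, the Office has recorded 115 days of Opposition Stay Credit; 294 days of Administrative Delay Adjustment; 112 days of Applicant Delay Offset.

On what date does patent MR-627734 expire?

Earliest priority filing: 24 January 1996.
Base term: 24 January 1996 + 23 years → 24 January 2019.
Opposition Stay Credit: +115 days → 19 May 2019.
Administrative Delay Adjustment: +294 days → 8 March 2020.
Applicant Delay Offset: −112 days → 17 November 2019.

November 17, 2019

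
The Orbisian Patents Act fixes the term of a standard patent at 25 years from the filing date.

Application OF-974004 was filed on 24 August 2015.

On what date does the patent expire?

Filing date + 25 years → 24 August 2040.

August 24, 2040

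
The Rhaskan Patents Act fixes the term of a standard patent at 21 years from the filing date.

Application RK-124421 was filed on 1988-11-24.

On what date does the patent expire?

Filing date + 21 years → 24 November 2009.

November 24, 2009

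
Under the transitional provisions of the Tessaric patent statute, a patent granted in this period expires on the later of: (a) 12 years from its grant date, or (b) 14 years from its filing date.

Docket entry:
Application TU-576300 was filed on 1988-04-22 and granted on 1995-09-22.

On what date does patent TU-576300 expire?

2007-09-22

(a) grant + 12 years → 22 September 2007.
(b) filing + 14 years → 22 April 2002.
Later of the two: 22 September 2007.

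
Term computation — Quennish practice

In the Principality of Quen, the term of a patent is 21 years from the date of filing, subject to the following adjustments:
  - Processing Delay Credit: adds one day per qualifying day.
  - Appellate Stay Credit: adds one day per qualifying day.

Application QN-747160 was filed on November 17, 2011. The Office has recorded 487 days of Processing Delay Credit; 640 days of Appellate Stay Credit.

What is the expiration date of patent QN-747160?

December 19, 2035

Base term: filing date + 21 years → 17 November 2032.
Processing Delay Credit: +487 days → 19 March 2034.
Appellate Stay Credit: +640 days → 19 December 2035.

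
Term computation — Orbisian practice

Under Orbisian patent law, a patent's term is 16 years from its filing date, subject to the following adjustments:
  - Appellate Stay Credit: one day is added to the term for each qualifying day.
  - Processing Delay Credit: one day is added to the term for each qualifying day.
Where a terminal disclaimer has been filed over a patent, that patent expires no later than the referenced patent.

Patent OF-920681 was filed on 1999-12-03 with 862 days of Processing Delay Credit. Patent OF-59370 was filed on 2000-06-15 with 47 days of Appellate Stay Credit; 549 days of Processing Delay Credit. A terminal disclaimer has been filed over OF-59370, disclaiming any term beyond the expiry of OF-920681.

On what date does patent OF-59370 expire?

2018-02-01

Natural term of OF-59370:
  Base: filing + 16 years → 15 June 2016.
  Appellate Stay Credit: +47 days → 1 August 2016.
  Processing Delay Credit: +549 days → 1 February 2018.
Expiry of referenced patent OF-920681:
  Base: filing + 16 years → 3 December 2015.
  Processing Delay Credit: +862 days → 13 April 2018.
Terminal disclaimer: OF-59370 expires on the earlier of 1 February 2018 and 13 April 2018.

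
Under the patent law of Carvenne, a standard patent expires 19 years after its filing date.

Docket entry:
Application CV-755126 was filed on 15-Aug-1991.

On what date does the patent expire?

Filing date + 19 years → 15 August 2010.

August 15, 2010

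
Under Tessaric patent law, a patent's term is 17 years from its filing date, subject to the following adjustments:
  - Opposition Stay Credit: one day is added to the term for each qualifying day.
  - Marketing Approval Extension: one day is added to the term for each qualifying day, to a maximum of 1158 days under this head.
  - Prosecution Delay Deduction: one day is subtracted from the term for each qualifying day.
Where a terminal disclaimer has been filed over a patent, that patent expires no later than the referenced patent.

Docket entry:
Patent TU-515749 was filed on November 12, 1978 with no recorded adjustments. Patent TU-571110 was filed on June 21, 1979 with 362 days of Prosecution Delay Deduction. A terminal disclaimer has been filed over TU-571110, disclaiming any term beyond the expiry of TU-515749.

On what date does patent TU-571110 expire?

Natural term of TU-571110:
  Base: filing + 17 years → 21 June 1996.
  Prosecution Delay Deduction: −362 days → 25 June 1995.
Expiry of referenced patent TU-515749:
  Base: filing + 17 years → 12 November 1995.
Terminal disclaimer: TU-571110 expires on the earlier of 25 June 1995 and 12 November 1995.

1995-06-25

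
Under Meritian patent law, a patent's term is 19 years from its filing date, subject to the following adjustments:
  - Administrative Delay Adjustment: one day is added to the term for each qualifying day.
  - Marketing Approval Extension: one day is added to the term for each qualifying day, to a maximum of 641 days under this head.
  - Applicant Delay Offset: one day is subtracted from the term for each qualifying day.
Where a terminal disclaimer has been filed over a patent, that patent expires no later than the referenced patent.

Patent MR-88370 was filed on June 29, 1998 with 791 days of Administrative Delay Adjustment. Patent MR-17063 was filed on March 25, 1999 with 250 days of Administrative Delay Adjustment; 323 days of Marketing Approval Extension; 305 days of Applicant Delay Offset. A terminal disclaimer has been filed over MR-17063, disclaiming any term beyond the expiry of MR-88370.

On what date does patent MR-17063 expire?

December 18, 2018

Natural term of MR-17063:
  Base: filing + 19 years → 25 March 2018.
  Administrative Delay Adjustment: +250 days → 30 November 2018.
  Marketing Approval Extension: 323 days (within the 641-day cap) → +323 days → 19 October 2019.
  Applicant Delay Offset: −305 days → 18 December 2018.
Expiry of referenced patent MR-88370:
  Base: filing + 19 years → 29 June 2017.
  Administrative Delay Adjustment: +791 days → 29 August 2019.
Terminal disclaimer: MR-17063 expires on the earlier of 18 December 2018 and 29 August 2019.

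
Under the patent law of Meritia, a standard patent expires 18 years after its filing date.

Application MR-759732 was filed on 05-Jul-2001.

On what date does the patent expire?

2019-07-05

Filing date + 18 years → 5 July 2019.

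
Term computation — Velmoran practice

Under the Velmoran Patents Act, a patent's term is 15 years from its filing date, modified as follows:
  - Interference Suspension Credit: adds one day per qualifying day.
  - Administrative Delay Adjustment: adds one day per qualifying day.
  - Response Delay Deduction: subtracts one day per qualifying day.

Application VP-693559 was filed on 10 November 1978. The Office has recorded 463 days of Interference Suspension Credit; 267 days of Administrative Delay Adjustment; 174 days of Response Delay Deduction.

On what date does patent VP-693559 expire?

1995-05-20

Base term: filing date + 15 years → 10 November 1993.
Interference Suspension Credit: +463 days → 16 February 1995.
Administrative Delay Adjustment: +267 days → 10 November 1995.
Response Delay Deduction: −174 days → 20 May 1995.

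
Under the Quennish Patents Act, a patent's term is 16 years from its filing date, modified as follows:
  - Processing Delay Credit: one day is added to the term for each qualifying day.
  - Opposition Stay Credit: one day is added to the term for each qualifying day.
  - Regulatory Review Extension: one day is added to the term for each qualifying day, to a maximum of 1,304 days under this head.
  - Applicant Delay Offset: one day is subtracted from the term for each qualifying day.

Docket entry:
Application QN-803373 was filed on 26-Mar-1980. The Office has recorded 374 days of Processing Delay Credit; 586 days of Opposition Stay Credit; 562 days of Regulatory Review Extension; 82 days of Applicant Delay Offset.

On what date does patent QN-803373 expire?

March 5, 2000

Base term: filing date + 16 years → 26 March 1996.
Processing Delay Credit: +374 days → 4 April 1997.
Opposition Stay Credit: +586 days → 11 November 1998.
Regulatory Review Extension: 562 days (within the 1304-day cap) → +562 days → 26 May 2000.
Applicant Delay Offset: −82 days → 5 March 2000.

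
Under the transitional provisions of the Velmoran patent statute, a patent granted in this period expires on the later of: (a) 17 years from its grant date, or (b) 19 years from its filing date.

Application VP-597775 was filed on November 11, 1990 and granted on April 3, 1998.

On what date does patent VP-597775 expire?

April 3, 2015

(a) grant + 17 years → 3 April 2015.
(b) filing + 19 years → 11 November 2009.
Later of the two: 3 April 2015.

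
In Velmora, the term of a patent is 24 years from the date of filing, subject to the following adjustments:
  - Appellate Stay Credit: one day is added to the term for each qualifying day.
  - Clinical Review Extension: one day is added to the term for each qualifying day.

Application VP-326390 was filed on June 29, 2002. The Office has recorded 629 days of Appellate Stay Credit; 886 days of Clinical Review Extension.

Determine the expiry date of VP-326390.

2030-08-22

Base term: filing date + 24 years → 29 June 2026.
Appellate Stay Credit: +629 days → 19 March 2028.
Clinical Review Extension: +886 days → 22 August 2030.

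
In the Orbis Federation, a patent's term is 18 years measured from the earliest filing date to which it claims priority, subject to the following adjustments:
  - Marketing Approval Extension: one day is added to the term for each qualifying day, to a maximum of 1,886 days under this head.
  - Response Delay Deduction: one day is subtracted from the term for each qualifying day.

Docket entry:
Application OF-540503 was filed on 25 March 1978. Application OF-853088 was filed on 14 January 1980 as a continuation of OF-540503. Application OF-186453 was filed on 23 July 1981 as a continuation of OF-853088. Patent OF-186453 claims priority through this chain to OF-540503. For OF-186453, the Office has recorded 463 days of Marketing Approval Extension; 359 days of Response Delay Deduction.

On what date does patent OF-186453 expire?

1996-07-07

Earliest priority filing: 25 March 1978.
Base term: 25 March 1978 + 18 years → 25 March 1996.
Marketing Approval Extension: 463 days (within the 1886-day cap) → +463 days → 1 July 1997.
Response Delay Deduction: −359 days → 7 July 1996.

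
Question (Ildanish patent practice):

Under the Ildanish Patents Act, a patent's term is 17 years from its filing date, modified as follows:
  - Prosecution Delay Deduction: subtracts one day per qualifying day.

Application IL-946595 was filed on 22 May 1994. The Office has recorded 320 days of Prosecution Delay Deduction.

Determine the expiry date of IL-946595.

July 6, 2010

Base term: filing date + 17 years → 22 May 2011.
Prosecution Delay Deduction: −320 days → 6 July 2010.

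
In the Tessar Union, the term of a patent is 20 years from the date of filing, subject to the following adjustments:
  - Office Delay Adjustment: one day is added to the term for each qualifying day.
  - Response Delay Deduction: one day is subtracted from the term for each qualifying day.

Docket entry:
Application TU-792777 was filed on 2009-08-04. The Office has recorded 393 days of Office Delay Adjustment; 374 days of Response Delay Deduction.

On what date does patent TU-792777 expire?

Base term: filing date + 20 years → 4 August 2029.
Office Delay Adjustment: +393 days → 1 September 2030.
Response Delay Deduction: −374 days → 23 August 2029.

2029-08-23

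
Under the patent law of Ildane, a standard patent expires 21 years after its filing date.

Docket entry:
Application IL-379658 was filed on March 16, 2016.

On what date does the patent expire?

Filing date + 21 years → 16 March 2037.

2037-03-16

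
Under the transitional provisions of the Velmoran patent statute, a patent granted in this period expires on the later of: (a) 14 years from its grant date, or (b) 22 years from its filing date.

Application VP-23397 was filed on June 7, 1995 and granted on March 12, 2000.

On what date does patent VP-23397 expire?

(a) grant + 14 years → 12 March 2014.
(b) filing + 22 years → 7 June 2017.
Later of the two: 7 June 2017.

2017-06-07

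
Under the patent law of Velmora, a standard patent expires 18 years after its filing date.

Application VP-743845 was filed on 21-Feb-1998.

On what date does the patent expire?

February 21, 2016

Filing date + 18 years → 21 February 2016.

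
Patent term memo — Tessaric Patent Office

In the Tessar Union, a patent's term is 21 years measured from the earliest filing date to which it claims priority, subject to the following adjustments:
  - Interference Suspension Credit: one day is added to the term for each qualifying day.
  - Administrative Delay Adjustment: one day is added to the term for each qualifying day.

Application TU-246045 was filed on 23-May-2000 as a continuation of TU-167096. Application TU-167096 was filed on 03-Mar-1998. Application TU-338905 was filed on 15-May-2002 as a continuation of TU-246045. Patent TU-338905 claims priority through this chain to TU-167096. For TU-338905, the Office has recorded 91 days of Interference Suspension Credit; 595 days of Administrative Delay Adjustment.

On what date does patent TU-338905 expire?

January 17, 2021

Earliest priority filing: 3 March 1998.
Base term: 3 March 1998 + 21 years → 3 March 2019.
Interference Suspension Credit: +91 days → 2 June 2019.
Administrative Delay Adjustment: +595 days → 17 January 2021.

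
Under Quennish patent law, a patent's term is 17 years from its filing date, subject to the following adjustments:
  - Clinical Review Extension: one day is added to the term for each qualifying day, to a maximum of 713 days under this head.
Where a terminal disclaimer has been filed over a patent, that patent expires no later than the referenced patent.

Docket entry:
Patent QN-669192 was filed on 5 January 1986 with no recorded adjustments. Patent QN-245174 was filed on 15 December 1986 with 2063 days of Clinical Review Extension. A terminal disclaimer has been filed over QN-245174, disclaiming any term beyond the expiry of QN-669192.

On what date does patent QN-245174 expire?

2003-01-05

Natural term of QN-245174:
  Base: filing + 17 years → 15 December 2003.
  Clinical Review Extension: 2063 days claimed exceeds the 713-day cap, so +713 days → 27 November 2005.
Expiry of referenced patent QN-669192:
  Base: filing + 17 years → 5 January 2003.
Terminal disclaimer: QN-245174 expires on the earlier of 27 November 2005 and 5 January 2003.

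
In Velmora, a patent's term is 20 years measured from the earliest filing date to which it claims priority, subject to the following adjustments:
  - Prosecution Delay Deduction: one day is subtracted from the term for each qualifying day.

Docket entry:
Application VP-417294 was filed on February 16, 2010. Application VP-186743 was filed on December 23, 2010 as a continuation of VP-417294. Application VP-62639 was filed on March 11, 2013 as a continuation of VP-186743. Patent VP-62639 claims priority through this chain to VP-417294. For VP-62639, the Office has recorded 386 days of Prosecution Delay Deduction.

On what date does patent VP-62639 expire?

January 26, 2029

Earliest priority filing: 16 February 2010.
Base term: 16 February 2010 + 20 years → 16 February 2030.
Prosecution Delay Deduction: −386 days → 26 January 2029.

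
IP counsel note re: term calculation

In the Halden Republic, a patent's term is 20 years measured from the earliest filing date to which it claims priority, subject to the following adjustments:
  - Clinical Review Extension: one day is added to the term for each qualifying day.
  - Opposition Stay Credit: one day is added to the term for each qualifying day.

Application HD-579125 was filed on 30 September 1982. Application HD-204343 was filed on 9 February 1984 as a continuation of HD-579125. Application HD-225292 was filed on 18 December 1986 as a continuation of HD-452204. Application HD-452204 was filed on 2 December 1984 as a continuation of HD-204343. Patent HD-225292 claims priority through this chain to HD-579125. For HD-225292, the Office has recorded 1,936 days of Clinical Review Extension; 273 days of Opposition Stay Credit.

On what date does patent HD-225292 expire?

Earliest priority filing: 30 September 1982.
Base term: 30 September 1982 + 20 years → 30 September 2002.
Clinical Review Extension: +1936 days → 18 January 2008.
Opposition Stay Credit: +273 days → 17 October 2008.

2008-10-17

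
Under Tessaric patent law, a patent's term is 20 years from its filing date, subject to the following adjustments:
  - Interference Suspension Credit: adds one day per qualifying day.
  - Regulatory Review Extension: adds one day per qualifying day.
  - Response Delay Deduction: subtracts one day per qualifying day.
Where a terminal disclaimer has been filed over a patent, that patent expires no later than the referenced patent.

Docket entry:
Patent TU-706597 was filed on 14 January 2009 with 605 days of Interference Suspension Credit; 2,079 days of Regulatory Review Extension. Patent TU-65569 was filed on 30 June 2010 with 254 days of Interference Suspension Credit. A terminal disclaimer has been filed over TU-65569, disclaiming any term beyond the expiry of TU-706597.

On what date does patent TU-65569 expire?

Natural term of TU-65569:
  Base: filing + 20 years → 30 June 2030.
  Interference Suspension Credit: +254 days → 11 March 2031.
Expiry of referenced patent TU-706597:
  Base: filing + 20 years → 14 January 2029.
  Interference Suspension Credit: +605 days → 11 September 2030.
  Regulatory Review Extension: +2079 days → 21 May 2036.
Terminal disclaimer: TU-65569 expires on the earlier of 11 March 2031 and 21 May 2036.

March 11, 2031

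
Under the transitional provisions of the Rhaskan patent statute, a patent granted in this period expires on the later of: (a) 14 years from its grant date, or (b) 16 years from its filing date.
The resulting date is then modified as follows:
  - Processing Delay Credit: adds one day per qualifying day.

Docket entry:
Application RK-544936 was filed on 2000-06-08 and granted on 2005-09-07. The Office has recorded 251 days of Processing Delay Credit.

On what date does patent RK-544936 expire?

2020-05-15

(a) grant + 14 years → 7 September 2019.
(b) filing + 16 years → 8 June 2016.
Later of the two: 7 September 2019.
Processing Delay Credit: +251 days → 15 May 2020.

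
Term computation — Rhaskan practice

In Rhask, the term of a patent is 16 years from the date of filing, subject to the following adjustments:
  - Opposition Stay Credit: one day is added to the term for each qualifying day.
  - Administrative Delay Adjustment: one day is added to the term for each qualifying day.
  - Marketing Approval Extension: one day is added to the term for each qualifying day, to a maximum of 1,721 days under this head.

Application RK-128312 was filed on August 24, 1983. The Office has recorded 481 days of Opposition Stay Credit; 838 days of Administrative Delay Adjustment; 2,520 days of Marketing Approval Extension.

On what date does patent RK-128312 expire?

December 20, 2007

Base term: filing date + 16 years → 24 August 1999.
Opposition Stay Credit: +481 days → 17 December 2000.
Administrative Delay Adjustment: +838 days → 4 April 2003.
Marketing Approval Extension: 2520 days claimed exceeds the 1721-day cap, so +1721 days → 20 December 2007.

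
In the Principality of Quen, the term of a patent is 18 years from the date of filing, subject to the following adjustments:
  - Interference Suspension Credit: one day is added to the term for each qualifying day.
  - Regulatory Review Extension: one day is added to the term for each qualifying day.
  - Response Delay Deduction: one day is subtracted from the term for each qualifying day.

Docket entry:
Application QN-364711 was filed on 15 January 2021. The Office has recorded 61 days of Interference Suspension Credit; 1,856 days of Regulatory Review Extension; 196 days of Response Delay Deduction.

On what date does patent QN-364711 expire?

2043-10-02

Base term: filing date + 18 years → 15 January 2039.
Interference Suspension Credit: +61 days → 17 March 2039.
Regulatory Review Extension: +1856 days → 15 April 2044.
Response Delay Deduction: −196 days → 2 October 2043.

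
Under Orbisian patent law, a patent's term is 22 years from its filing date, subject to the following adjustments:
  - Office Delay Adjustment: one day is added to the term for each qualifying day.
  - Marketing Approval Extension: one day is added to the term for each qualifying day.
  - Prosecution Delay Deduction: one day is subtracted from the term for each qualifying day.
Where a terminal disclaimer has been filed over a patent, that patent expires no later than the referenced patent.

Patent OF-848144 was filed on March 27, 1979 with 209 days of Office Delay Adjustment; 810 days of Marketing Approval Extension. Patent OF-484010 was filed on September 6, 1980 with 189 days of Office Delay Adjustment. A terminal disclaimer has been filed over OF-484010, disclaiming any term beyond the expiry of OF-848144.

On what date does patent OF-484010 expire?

March 14, 2003

Natural term of OF-484010:
  Base: filing + 22 years → 6 September 2002.
  Office Delay Adjustment: +189 days → 14 March 2003.
Expiry of referenced patent OF-848144:
  Base: filing + 22 years → 27 March 2001.
  Office Delay Adjustment: +209 days → 22 October 2001.
  Marketing Approval Extension: +810 days → 10 January 2004.
Terminal disclaimer: OF-484010 expires on the earlier of 14 March 2003 and 10 January 2004.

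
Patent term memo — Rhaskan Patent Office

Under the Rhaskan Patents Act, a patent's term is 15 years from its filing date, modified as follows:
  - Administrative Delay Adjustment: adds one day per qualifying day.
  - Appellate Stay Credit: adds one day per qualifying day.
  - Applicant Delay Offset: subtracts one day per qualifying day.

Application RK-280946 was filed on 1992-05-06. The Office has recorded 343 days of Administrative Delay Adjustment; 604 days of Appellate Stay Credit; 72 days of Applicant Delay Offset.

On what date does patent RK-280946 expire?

Base term: filing date + 15 years → 6 May 2007.
Administrative Delay Adjustment: +343 days → 13 April 2008.
Appellate Stay Credit: +604 days → 8 December 2009.
Applicant Delay Offset: −72 days → 27 September 2009.

September 27, 2009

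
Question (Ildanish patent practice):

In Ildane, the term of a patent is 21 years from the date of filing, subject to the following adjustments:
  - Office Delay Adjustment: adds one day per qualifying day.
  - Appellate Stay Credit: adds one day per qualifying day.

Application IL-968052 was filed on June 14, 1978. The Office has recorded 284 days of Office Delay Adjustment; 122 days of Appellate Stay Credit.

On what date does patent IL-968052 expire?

July 24, 2000

Base term: filing date + 21 years → 14 June 1999.
Office Delay Adjustment: +284 days → 24 March 2000.
Appellate Stay Credit: +122 days → 24 July 2000.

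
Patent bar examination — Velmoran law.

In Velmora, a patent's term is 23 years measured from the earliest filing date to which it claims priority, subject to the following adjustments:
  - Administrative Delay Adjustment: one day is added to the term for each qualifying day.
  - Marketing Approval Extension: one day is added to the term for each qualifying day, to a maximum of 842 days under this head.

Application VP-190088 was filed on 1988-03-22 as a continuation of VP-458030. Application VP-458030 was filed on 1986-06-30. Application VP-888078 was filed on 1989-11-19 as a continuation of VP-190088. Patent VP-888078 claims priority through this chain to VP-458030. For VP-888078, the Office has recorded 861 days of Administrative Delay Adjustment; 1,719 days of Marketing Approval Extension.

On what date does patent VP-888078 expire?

Earliest priority filing: 30 June 1986.
Base term: 30 June 1986 + 23 years → 30 June 2009.
Administrative Delay Adjustment: +861 days → 8 November 2011.
Marketing Approval Extension: 1719 days claimed exceeds the 842-day cap, so +842 days → 27 February 2014.

2014-02-27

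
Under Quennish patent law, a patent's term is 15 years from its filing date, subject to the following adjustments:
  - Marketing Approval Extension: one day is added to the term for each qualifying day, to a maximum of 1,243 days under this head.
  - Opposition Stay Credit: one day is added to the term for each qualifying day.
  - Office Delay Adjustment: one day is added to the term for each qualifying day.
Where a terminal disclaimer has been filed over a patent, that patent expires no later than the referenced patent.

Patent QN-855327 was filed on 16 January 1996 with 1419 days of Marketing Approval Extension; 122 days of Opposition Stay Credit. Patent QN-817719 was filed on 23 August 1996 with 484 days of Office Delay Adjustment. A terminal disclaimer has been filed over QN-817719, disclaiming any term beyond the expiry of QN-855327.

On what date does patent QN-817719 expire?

2012-12-19

Natural term of QN-817719:
  Base: filing + 15 years → 23 August 2011.
  Office Delay Adjustment: +484 days → 19 December 2012.
Expiry of referenced patent QN-855327:
  Base: filing + 15 years → 16 January 2011.
  Marketing Approval Extension: 1419 days claimed exceeds the 1243-day cap, so +1243 days → 12 June 2014.
  Opposition Stay Credit: +122 days → 12 October 2014.
Terminal disclaimer: QN-817719 expires on the earlier of 19 December 2012 and 12 October 2014.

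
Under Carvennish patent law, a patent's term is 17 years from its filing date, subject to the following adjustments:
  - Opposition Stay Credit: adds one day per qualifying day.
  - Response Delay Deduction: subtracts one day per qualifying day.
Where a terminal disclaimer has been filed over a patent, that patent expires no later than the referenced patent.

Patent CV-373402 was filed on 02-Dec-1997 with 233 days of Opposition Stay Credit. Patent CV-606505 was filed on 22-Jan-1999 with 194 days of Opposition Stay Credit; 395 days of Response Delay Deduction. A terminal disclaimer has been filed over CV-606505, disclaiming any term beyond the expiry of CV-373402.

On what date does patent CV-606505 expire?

Natural term of CV-606505:
  Base: filing + 17 years → 22 January 2016.
  Opposition Stay Credit: +194 days → 3 August 2016.
  Response Delay Deduction: −395 days → 5 July 2015.
Expiry of referenced patent CV-373402:
  Base: filing + 17 years → 2 December 2014.
  Opposition Stay Credit: +233 days → 23 July 2015.
Terminal disclaimer: CV-606505 expires on the earlier of 5 July 2015 and 23 July 2015.

2015-07-05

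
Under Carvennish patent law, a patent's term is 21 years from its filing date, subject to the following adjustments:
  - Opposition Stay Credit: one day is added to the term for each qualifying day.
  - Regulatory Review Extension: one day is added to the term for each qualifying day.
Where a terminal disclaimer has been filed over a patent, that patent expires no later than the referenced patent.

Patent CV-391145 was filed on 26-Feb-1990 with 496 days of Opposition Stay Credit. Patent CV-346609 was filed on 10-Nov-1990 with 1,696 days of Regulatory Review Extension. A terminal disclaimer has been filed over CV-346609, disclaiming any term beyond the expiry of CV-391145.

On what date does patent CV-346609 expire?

Natural term of CV-346609:
  Base: filing + 21 years → 10 November 2011.
  Regulatory Review Extension: +1696 days → 2 July 2016.
Expiry of referenced patent CV-391145:
  Base: filing + 21 years → 26 February 2011.
  Opposition Stay Credit: +496 days → 6 July 2012.
Terminal disclaimer: CV-346609 expires on the earlier of 2 July 2016 and 6 July 2012.

July 6, 2012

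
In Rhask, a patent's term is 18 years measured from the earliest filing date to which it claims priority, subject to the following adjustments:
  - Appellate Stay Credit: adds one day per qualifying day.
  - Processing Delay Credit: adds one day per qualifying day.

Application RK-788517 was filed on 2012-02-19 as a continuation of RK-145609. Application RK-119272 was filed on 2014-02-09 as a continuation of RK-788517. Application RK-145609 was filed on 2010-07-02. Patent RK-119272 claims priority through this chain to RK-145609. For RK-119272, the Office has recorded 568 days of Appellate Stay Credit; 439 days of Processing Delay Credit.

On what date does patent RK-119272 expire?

Earliest priority filing: 2 July 2010.
Base term: 2 July 2010 + 18 years → 2 July 2028.
Appellate Stay Credit: +568 days → 21 January 2030.
Processing Delay Credit: +439 days → 5 April 2031.

2031-04-05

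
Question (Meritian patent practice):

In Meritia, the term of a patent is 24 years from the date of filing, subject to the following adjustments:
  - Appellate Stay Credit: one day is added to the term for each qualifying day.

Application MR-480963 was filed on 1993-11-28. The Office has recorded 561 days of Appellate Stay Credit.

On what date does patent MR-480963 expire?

2019-06-12

Base term: filing date + 24 years → 28 November 2017.
Appellate Stay Credit: +561 days → 12 June 2019.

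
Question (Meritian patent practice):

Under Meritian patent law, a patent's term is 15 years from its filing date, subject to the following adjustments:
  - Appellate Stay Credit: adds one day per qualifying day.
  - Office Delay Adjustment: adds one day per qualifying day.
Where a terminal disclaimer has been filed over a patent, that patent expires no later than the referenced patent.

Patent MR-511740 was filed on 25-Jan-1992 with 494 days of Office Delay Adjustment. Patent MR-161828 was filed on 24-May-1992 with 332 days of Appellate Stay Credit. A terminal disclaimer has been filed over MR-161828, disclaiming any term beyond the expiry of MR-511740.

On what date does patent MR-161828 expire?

Natural term of MR-161828:
  Base: filing + 15 years → 24 May 2007.
  Appellate Stay Credit: +332 days → 20 April 2008.
Expiry of referenced patent MR-511740:
  Base: filing + 15 years → 25 January 2007.
  Office Delay Adjustment: +494 days → 2 June 2008.
Terminal disclaimer: MR-161828 expires on the earlier of 20 April 2008 and 2 June 2008.

2008-04-20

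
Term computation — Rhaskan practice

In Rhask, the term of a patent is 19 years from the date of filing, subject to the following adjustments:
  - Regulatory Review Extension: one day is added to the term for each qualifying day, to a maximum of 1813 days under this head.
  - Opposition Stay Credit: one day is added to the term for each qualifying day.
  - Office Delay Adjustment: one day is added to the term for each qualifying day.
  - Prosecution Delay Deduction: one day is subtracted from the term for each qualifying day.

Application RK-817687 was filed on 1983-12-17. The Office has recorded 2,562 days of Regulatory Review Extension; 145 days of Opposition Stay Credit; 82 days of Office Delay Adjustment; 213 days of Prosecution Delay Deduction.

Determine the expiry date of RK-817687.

2007-12-18

Base term: filing date + 19 years → 17 December 2002.
Regulatory Review Extension: 2562 days claimed exceeds the 1813-day cap, so +1813 days → 4 December 2007.
Opposition Stay Credit: +145 days → 27 April 2008.
Office Delay Adjustment: +82 days → 18 July 2008.
Prosecution Delay Deduction: −213 days → 18 December 2007.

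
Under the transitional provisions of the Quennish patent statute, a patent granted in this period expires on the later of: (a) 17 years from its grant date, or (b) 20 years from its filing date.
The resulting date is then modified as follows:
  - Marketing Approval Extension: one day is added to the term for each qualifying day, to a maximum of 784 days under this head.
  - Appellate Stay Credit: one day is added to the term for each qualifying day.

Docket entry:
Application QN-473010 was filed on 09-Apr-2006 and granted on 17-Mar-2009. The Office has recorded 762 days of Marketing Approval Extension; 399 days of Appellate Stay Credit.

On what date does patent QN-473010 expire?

(a) grant + 17 years → 17 March 2026.
(b) filing + 20 years → 9 April 2026.
Later of the two: 9 April 2026.
Marketing Approval Extension: 762 days (within the 784-day cap) → +762 days → 10 May 2028.
Appellate Stay Credit: +399 days → 13 June 2029.

2029-06-13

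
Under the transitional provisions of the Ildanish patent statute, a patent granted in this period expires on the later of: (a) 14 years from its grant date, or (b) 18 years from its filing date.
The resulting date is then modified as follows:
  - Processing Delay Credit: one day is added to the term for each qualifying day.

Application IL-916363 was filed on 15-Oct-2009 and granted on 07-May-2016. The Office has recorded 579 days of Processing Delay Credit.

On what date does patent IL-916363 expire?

(a) grant + 14 years → 7 May 2030.
(b) filing + 18 years → 15 October 2027.
Later of the two: 7 May 2030.
Processing Delay Credit: +579 days → 7 December 2031.

2031-12-07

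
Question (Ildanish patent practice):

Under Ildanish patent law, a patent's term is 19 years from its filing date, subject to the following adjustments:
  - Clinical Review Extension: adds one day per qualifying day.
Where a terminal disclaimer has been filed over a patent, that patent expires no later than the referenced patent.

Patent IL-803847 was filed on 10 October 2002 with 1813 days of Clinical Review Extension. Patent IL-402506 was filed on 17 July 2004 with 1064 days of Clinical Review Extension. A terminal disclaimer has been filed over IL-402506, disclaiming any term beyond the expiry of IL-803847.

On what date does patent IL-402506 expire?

Natural term of IL-402506:
  Base: filing + 19 years → 17 July 2023.
  Clinical Review Extension: +1064 days → 15 June 2026.
Expiry of referenced patent IL-803847:
  Base: filing + 19 years → 10 October 2021.
  Clinical Review Extension: +1813 days → 27 September 2026.
Terminal disclaimer: IL-402506 expires on the earlier of 15 June 2026 and 27 September 2026.

June 15, 2026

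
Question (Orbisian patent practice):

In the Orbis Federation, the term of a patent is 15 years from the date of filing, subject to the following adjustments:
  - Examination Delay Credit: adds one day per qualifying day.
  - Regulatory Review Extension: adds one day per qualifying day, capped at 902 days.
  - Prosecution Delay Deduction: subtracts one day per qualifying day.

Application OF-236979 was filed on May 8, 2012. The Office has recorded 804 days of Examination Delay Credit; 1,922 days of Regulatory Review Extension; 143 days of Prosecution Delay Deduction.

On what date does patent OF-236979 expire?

Base term: filing date + 15 years → 8 May 2027.
Examination Delay Credit: +804 days → 20 July 2029.
Regulatory Review Extension: 1922 days claimed exceeds the 902-day cap, so +902 days → 8 January 2032.
Prosecution Delay Deduction: −143 days → 18 August 2031.

2031-08-18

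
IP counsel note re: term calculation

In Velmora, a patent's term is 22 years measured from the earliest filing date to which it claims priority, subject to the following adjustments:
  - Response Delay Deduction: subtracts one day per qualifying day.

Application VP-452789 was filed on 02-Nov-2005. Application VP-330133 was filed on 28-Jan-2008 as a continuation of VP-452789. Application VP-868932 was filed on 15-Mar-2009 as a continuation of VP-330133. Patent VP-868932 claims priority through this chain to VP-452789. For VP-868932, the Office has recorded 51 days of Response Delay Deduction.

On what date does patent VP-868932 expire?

Earliest priority filing: 2 November 2005.
Base term: 2 November 2005 + 22 years → 2 November 2027.
Response Delay Deduction: −51 days → 12 September 2027.

2027-09-12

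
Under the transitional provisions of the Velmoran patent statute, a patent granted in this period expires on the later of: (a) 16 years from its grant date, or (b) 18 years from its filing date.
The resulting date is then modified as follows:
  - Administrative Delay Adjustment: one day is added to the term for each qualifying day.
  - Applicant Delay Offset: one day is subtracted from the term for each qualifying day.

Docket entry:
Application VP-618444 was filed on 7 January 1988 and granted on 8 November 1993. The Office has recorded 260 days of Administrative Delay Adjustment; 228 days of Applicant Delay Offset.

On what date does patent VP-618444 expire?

December 10, 2009

(a) grant + 16 years → 8 November 2009.
(b) filing + 18 years → 7 January 2006.
Later of the two: 8 November 2009.
Administrative Delay Adjustment: +260 days → 26 July 2010.
Applicant Delay Offset: −228 days → 10 December 2009.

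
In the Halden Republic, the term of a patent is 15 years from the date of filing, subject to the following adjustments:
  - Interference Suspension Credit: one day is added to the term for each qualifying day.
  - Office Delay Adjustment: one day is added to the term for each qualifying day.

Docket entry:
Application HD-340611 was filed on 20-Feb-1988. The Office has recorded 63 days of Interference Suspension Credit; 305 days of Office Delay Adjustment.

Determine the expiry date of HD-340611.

Base term: filing date + 15 years → 20 February 2003.
Interference Suspension Credit: +63 days → 24 April 2003.
Office Delay Adjustment: +305 days → 23 February 2004.

2004-02-23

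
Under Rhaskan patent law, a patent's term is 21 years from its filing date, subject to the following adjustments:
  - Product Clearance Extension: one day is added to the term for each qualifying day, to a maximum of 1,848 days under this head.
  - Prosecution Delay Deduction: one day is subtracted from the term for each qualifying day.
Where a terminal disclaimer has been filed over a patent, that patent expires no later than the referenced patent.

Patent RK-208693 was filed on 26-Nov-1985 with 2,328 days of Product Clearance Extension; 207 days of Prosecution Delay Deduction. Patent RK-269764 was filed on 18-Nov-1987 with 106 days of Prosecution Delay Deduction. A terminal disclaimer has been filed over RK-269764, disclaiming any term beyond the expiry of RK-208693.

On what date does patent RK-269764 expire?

2008-08-04

Natural term of RK-269764:
  Base: filing + 21 years → 18 November 2008.
  Prosecution Delay Deduction: −106 days → 4 August 2008.
Expiry of referenced patent RK-208693:
  Base: filing + 21 years → 26 November 2006.
  Product Clearance Extension: 2328 days claimed exceeds the 1848-day cap, so +1848 days → 18 December 2011.
  Prosecution Delay Deduction: −207 days → 25 May 2011.
Terminal disclaimer: RK-269764 expires on the earlier of 4 August 2008 and 25 May 2011.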